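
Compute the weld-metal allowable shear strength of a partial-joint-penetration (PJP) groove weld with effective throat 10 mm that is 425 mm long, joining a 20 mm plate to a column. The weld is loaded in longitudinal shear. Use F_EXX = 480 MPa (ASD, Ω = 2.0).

R_n/Ω ≈ 612 kN

Effective throat (given) t_e = 10 mm.
A_we = 10 × 425 = 4250 mm².
F_nw = 0.6 F_EXX = 288 MPa.
R_n/Ω = (288 × 4250) / 2.0 × 10⁻³ = 612 kN.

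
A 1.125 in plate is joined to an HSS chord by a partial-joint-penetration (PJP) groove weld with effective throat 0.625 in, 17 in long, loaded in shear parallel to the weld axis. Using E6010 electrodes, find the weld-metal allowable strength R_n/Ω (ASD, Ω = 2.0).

R_n/Ω ≈ 191 kips

E60XX → F_EXX = 60 ksi.
Effective throat (given) t_e = 0.625 in.
A_we = 0.625 × 17 = 10.62 in².
F_nw = 0.6 F_EXX = 36 ksi.
R_n/Ω = (36 × 10.62) / 2.0 = 191.2 kips.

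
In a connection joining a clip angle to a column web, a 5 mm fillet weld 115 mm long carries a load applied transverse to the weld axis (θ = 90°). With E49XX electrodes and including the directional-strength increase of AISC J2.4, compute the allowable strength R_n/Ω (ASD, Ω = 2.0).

E49XX → F_EXX = 490 MPa.
t_e = 0.707 × 5 = 3.535 mm; A_we = 3.535 × 115 = 406.5 mm².
Directional factor: 1.0 + 0.5 sin^1.5(90°) = 1.5.
F_nw = 0.6 × 490 × 1.5 = 441 MPa.
R_n/Ω = (441 × 406.5) / 2.0 × 10⁻³ = 89.64 kN.

R_n/Ω ≈ 89.6 kN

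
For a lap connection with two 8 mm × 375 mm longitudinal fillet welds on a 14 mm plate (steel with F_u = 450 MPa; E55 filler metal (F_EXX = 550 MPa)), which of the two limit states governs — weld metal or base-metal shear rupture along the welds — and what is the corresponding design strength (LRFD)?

φR_n ≈ 1050 kN (weld metal governs)

t_e = 0.707 × 8 = 5.656 mm; L = 750 mm.
Weld metal: φR_n = 0.75 × 0.6 × 550 × 5.656 × 750 × 10⁻³ = 1050 kN.
Base metal (shear rupture): φR_n = 0.75 × 0.6 × 450 × 14 × 750 × 10⁻³ = 2126 kN.
Governing: weld metal.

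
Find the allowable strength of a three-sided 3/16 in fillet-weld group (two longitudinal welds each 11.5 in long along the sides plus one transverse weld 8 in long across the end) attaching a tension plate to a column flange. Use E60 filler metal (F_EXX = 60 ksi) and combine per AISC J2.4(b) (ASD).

t_e = 0.707 × 0.1875 = 0.1326 in.
R_nwl = 0.6 × 60 × 0.1326 × 23 = 109.8 kip (longitudinal, 2 welds).
R_nwt = 0.6 × 60 × 0.1326 × 8 = 38.18 kip (transverse, base value).
(i) R_nwl + R_nwt = 147.9 kip; (ii) 0.85 R_nwl + 1.5 R_nwt = 150.6 kip.
R_n = max = 150.6 kip [governs: (ii)]; R_n/Ω = 75.28 kip.

R_n/Ω ≈ 75.3 kip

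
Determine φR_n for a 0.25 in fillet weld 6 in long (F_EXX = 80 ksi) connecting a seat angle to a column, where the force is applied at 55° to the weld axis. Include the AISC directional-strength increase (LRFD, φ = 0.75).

φR_n ≈ 52.3 kip

t_e = 0.707 × 0.25 = 0.1767 in; A_we = 0.1767 × 6 = 1.06 in².
Directional factor: 1.0 + 0.5 sin^1.5(55°) = 1.371.
F_nw = 0.6 × 80 × 1.371 = 65.79 ksi.
φR_n = 0.75 × 65.79 × 1.06 = 52.33 kip.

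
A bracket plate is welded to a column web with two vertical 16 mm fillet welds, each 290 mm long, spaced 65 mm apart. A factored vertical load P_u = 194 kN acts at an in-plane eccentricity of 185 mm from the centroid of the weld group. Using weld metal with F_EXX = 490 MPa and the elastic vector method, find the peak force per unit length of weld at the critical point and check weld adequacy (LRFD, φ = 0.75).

Total weld length L_w = 580 mm. Treat welds as unit-width lines.
Polar moment about centroid: J = 2[d³/12 + d(b/2)²] = 2[290³/12 + 290×32.5²] = 4677000 mm³.
Direct shear f_v = P/L_w = 194×10³ / 580 = 334.5 N/mm (vertical).
Torsion M = P·e = 194×10³ × 185 = 35890000 N·mm.
Critical point at (x, y) = (32.5, 145) from centroid. f_tx = M·y/J = 1113 N/mm; f_ty = M·x/J = 249.4 N/mm.
Resultant f_max = √[f_tx² + (f_v + f_ty)²] = √[1113² + (334.5 + 249.4)²] = 1256 N/mm.
Capacity per unit length: φr_n = 0.75 × 0.6 × 490 × (0.707 × 16) = 2494 N/mm.
1256 ≤ 2494 → adequate.

f_max ≈ 1260 N/mm; adequate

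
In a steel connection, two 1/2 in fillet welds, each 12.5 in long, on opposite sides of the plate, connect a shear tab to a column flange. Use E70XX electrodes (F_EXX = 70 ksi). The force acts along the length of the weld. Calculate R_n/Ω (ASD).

R_n/Ω ≈ 186 kip

Effective throat t_e = 0.707 × 0.5 = 0.3535 in.
Total length L = 25 in; A_we = 0.3535 × 25 = 8.838 in².
F_nw = 0.6 F_EXX = 0.6 × 70 = 42 ksi.
R_n = 42 × 8.838 = 371.2 kip; R_n/Ω = 371.2/2.0 = 185.6 kip.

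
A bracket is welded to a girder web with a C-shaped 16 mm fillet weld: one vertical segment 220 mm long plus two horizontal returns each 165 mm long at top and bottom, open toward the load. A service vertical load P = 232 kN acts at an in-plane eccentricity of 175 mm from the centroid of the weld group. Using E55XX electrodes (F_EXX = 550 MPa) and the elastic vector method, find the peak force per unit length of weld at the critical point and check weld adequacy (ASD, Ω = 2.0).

f_max ≈ 1330 N/mm; adequate

Total weld length L_w = 550 mm. Treat welds as unit-width lines.
Centroid: x̄ = 2×165×82.5 / 550 = 49.5 mm from the vertical weld.
Polar moment about centroid: J = I_x + I_y = [220³/12 + 2×165×110²] + [220×49.5² + 2(165³/12 + 165×33²)] = 6527000 mm³.
Direct shear f_v = P/L_w = 232×10³ / 550 = 421.8 N/mm (vertical).
Torsion M = P·e = 232×10³ × 175 = 40600000 N·mm.
Critical point at (x, y) = (115.5, 110) from centroid. f_tx = M·y/J = 684.2 N/mm; f_ty = M·x/J = 718.4 N/mm.
Resultant f_max = √[f_tx² + (f_v + f_ty)²] = √[684.2² + (421.8 + 718.4)²] = 1330 N/mm.
Capacity per unit length: r_n/Ω = (1/2.0) × 0.6 × 550 × (0.707 × 16) = 1866 N/mm.
1330 ≤ 1866 → adequate.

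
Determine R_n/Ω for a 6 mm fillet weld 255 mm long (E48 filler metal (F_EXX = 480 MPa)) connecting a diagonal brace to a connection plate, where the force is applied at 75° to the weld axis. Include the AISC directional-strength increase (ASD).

t_e = 0.707 × 6 = 4.242 mm; A_we = 4.242 × 255 = 1082 mm².
Directional factor: 1.0 + 0.5 sin^1.5(75°) = 1.475.
F_nw = 0.6 × 480 × 1.475 = 424.7 MPa.
R_n/Ω = (424.7 × 1082) / 2.0 × 10⁻³ = 229.7 kN.

R_n/Ω ≈ 230 kN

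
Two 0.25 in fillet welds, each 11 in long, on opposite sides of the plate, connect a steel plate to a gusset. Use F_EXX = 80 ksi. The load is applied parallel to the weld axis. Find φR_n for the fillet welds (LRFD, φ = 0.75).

Effective throat t_e = 0.707 × 0.25 = 0.1767 in.
Total length L = 22 in; A_we = 0.1767 × 22 = 3.888 in².
F_nw = 0.6 F_EXX = 0.6 × 80 = 48 ksi.
φR_n = 0.75 × 48 × 3.888 = 140 kips.

φR_n ≈ 140 kips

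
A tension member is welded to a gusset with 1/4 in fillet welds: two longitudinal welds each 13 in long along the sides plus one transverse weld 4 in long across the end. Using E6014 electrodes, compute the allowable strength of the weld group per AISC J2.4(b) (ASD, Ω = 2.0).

R_n/Ω ≈ 95.4 kip

E60XX → F_EXX = 60 ksi.
t_e = 0.707 × 0.25 = 0.1767 in.
R_nwl = 0.6 × 60 × 0.1767 × 26 = 165.4 kip (longitudinal, 2 welds).
R_nwt = 0.6 × 60 × 0.1767 × 4 = 25.45 kip (transverse, base value).
(i) R_nwl + R_nwt = 190.9 kip; (ii) 0.85 R_nwl + 1.5 R_nwt = 178.8 kip.
R_n = max = 190.9 kip [governs: (i)]; R_n/Ω = 95.44 kip.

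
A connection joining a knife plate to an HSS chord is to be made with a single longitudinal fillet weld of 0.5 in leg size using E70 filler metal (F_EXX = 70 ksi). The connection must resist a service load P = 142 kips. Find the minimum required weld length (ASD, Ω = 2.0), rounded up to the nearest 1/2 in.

Throat t_e = 0.707 × 0.5 = 0.3535 in.
r_n/Ω = (0.6 × 70 × 0.3535) / 2.0 = 7.423 kip/in.
L_req = P / (r_n/Ω) = 142 / 7.423 = 19.13 in total.
Round up → use L = 19.5 in.

L = 19.5 in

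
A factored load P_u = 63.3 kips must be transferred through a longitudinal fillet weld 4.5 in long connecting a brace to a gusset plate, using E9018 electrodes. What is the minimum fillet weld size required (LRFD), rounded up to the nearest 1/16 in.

E90XX → F_EXX = 90 ksi.
Total weld length L = 4.5 in.
Required throat t_e = P_u / (φ × 0.6 F_EXX × L) = 63.3 / (0.75 × 0.6 × 90 × 4.5) = 0.3473 in.
Required leg w = t_e / 0.707 = 0.4913 in → use 1/2 in.

w = 1/2 in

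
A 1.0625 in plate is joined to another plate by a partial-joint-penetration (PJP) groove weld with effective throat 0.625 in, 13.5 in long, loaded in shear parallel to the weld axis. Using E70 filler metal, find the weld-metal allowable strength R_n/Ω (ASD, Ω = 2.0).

E70XX → F_EXX = 70 ksi.
Effective throat (given) t_e = 0.625 in.
A_we = 0.625 × 13.5 = 8.438 in².
F_nw = 0.6 F_EXX = 42 ksi.
R_n/Ω = (42 × 8.438) / 2.0 = 177.2 kips.

R_n/Ω ≈ 177 kips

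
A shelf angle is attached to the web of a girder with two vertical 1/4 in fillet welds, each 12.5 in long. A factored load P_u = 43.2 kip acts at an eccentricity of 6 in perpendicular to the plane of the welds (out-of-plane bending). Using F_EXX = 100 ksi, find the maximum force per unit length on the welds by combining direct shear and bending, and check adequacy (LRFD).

L_w = 2 × 12.5 = 25 in; section modulus (unit throat) S = 2 × L²/6 = 52.08 in².
Direct shear f_v = P/L_w = 43.2/25 = 1.728 kip/in.
Moment M = P × e = 43.2 × 6 = 259.2 kip·in; bending f_b = M/S = 4.977 kip/in.
f_max = √(f_v² + f_b²) = √(1.728² + 4.977²) = 5.268 kip/in.
φr_n = 0.75 × 0.6 × 100 × (0.707 × 0.25) = 7.954 kip/in → adequate.

f_max ≈ 5.27 kip/in; adequate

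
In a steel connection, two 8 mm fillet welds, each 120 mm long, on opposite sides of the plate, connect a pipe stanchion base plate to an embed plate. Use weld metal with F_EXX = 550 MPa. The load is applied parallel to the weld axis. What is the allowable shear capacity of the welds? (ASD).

Effective throat t_e = 0.707 × 8 = 5.656 mm.
Total length L = 240 mm; A_we = 5.656 × 240 = 1357 mm².
F_nw = 0.6 F_EXX = 0.6 × 550 = 330 MPa.
R_n = 330 × 1357 × 10⁻³ = 448 kN; R_n/Ω = 448/2.0 = 224 kN.

R_n/Ω ≈ 224 kN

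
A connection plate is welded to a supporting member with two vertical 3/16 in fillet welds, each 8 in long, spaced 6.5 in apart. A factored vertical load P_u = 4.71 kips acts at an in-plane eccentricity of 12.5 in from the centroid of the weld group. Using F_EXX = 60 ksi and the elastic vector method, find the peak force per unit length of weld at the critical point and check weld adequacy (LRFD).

f_max ≈ 1.4 kip/in; adequate

Total weld length L_w = 16 in. Treat welds as unit-width lines.
Polar moment about centroid: J = 2[d³/12 + d(b/2)²] = 2[8³/12 + 8×3.25²] = 254.3 in³.
Direct shear f_v = P/L_w = 4.71 / 16 = 0.2944 kip/in (vertical).
Torsion M = P·e = 4.71 × 12.5 = 58.875 kip·in.
Critical point at (x, y) = (3.25, 4) from centroid. f_tx = M·y/J = 0.926 kip/in; f_ty = M·x/J = 0.7523 kip/in.
Resultant f_max = √[f_tx² + (f_v + f_ty)²] = √[0.926² + (0.2944 + 0.7523)²] = 1.397 kip/in.
Capacity per unit length: φr_n = 0.75 × 0.6 × 60 × (0.707 × 0.1875) = 3.579 kip/in.
1.397 ≤ 3.579 → adequate.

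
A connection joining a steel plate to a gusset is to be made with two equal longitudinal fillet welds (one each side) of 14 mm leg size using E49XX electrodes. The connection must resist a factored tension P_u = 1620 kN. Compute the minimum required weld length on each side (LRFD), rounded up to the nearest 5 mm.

L = 375 mm on each side

E49XX → F_EXX = 490 MPa.
Throat t_e = 0.707 × 14 = 9.898 mm.
φr_n = 0.75 × 0.6 × 490 × 9.898 × 10⁻³ = 2.183 kN/mm.
L_req = P_u / φr_n = 1620 / 2.183 = 742.3 mm total.
Per side: 742.3 / 2 = 371.1 mm.
Round up → use L = 375 mm on each side.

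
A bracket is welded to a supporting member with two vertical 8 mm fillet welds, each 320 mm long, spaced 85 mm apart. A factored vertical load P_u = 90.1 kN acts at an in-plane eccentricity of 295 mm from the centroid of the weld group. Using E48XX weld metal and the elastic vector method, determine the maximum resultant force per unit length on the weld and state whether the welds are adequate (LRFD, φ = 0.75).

E48XX → F_EXX = 480 MPa.
Total weld length L_w = 640 mm. Treat welds as unit-width lines.
Polar moment about centroid: J = 2[d³/12 + d(b/2)²] = 2[320³/12 + 320×42.5²] = 6617000 mm³.
Direct shear f_v = P/L_w = 90.1×10³ / 640 = 140.8 N/mm (vertical).
Torsion M = P·e = 90.1×10³ × 295 = 26580000 N·mm.
Critical point at (x, y) = (42.5, 160) from centroid. f_tx = M·y/J = 642.7 N/mm; f_ty = M·x/J = 170.7 N/mm.
Resultant f_max = √[f_tx² + (f_v + f_ty)²] = √[642.7² + (140.8 + 170.7)²] = 714.2 N/mm.
Capacity per unit length: φr_n = 0.75 × 0.6 × 480 × (0.707 × 8) = 1222 N/mm.
714.2 ≤ 1222 → adequate.

f_max ≈ 714 N/mm; adequate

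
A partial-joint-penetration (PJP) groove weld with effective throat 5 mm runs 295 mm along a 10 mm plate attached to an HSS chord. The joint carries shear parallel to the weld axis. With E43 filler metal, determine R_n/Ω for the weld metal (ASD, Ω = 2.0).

E43XX → F_EXX = 430 MPa.
Effective throat (given) t_e = 5 mm.
A_we = 5 × 295 = 1475 mm².
F_nw = 0.6 F_EXX = 258 MPa.
R_n/Ω = (258 × 1475) / 2.0 × 10⁻³ = 190.3 kN.

R_n/Ω ≈ 190 kN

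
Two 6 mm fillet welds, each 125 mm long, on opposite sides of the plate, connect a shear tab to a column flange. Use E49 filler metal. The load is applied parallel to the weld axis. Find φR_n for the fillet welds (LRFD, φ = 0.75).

E49XX → F_EXX = 490 MPa.
Effective throat t_e = 0.707 × 6 = 4.242 mm.
Total length L = 250 mm; A_we = 4.242 × 250 = 1060 mm².
F_nw = 0.6 F_EXX = 0.6 × 490 = 294 MPa.
φR_n = 0.75 × 294 × 1060 × 10⁻³ = 233.8 kN.

φR_n ≈ 234 kN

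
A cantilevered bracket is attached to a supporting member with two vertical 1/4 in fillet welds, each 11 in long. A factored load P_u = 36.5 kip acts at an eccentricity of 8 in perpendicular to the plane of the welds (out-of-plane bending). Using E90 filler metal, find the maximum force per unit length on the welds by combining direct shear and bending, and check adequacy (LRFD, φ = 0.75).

f_max ≈ 7.43 kip/in; NOT adequate

E90XX → F_EXX = 90 ksi.
L_w = 2 × 11 = 22 in; section modulus (unit throat) S = 2 × L²/6 = 40.33 in².
Direct shear f_v = P/L_w = 36.5/22 = 1.659 kip/in.
Moment M = P × e = 36.5 × 8 = 292 kip·in; bending f_b = M/S = 7.24 kip/in.
f_max = √(f_v² + f_b²) = √(1.659² + 7.24²) = 7.427 kip/in.
φr_n = 0.75 × 0.6 × 90 × (0.707 × 0.25) = 7.158 kip/in → NOT adequate.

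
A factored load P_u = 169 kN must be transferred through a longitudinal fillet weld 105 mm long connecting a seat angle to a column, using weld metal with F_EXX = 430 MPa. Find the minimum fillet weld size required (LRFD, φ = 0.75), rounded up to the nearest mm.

Total weld length L = 105 mm.
Required throat t_e = P_u / (φ × 0.6 F_EXX × L) = 169 / (0.75 × 0.6 × 430 × 105 × 10⁻³) = 8.318 mm.
Required leg w = t_e / 0.707 = 11.77 mm → use 12 mm.

w = 12 mm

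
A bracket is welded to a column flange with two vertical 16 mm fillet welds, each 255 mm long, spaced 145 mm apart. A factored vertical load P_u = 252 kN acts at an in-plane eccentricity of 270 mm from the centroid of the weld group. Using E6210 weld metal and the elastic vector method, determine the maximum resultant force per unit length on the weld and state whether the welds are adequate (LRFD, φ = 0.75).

f_max ≈ 2120 N/mm; adequate

E62XX → F_EXX = 620 MPa.
Total weld length L_w = 510 mm. Treat welds as unit-width lines.
Polar moment about centroid: J = 2[d³/12 + d(b/2)²] = 2[255³/12 + 255×72.5²] = 5444000 mm³.
Direct shear f_v = P/L_w = 252×10³ / 510 = 494.1 N/mm (vertical).
Torsion M = P·e = 252×10³ × 270 = 68040000 N·mm.
Critical point at (x, y) = (72.5, 127.5) from centroid. f_tx = M·y/J = 1593 N/mm; f_ty = M·x/J = 906.1 N/mm.
Resultant f_max = √[f_tx² + (f_v + f_ty)²] = √[1593² + (494.1 + 906.1)²] = 2121 N/mm.
Capacity per unit length: φr_n = 0.75 × 0.6 × 620 × (0.707 × 16) = 3156 N/mm.
2121 ≤ 3156 → adequate.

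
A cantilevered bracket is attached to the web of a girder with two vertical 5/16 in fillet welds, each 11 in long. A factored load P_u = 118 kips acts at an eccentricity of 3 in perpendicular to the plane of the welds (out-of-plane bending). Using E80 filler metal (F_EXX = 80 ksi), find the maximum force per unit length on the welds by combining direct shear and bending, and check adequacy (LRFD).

f_max ≈ 10.3 kip/in; NOT adequate

L_w = 2 × 11 = 22 in; section modulus (unit throat) S = 2 × L²/6 = 40.33 in².
Direct shear f_v = P/L_w = 118/22 = 5.364 kip/in.
Moment M = P × e = 118 × 3 = 354 kip·in; bending f_b = M/S = 8.777 kip/in.
f_max = √(f_v² + f_b²) = √(5.364² + 8.777²) = 10.29 kip/in.
φr_n = 0.75 × 0.6 × 80 × (0.707 × 0.3125) = 7.954 kip/in → NOT adequate.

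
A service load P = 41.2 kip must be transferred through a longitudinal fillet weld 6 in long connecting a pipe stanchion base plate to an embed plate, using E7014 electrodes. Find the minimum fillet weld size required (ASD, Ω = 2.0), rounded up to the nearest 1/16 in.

w = 1/2 in

E70XX → F_EXX = 70 ksi.
Total weld length L = 6 in.
Required throat t_e = P × Ω / (0.6 F_EXX × L) = 41.2 × 2.0 / (0.6 × 70 × 6) = 0.327 in.
Required leg w = t_e / 0.707 = 0.4625 in → use 1/2 in.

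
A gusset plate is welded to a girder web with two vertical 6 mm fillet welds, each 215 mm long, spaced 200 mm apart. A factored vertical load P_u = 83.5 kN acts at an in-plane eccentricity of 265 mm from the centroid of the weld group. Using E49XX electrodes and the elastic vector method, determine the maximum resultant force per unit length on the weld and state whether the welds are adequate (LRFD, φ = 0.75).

f_max ≈ 692 N/mm; adequate

E49XX → F_EXX = 490 MPa.
Total weld length L_w = 430 mm. Treat welds as unit-width lines.
Polar moment about centroid: J = 2[d³/12 + d(b/2)²] = 2[215³/12 + 215×100²] = 5956000 mm³.
Direct shear f_v = P/L_w = 83.5×10³ / 430 = 194.2 N/mm (vertical).
Torsion M = P·e = 83.5×10³ × 265 = 22128000 N·mm.
Critical point at (x, y) = (100, 107.5) from centroid. f_tx = M·y/J = 399.4 N/mm; f_ty = M·x/J = 371.5 N/mm.
Resultant f_max = √[f_tx² + (f_v + f_ty)²] = √[399.4² + (194.2 + 371.5)²] = 692.4 N/mm.
Capacity per unit length: φr_n = 0.75 × 0.6 × 490 × (0.707 × 6) = 935.4 N/mm.
692.4 ≤ 935.4 → adequate.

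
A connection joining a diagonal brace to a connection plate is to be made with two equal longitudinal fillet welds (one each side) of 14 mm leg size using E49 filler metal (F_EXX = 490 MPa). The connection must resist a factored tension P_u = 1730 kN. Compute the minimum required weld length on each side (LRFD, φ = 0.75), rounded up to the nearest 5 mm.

Throat t_e = 0.707 × 14 = 9.898 mm.
φr_n = 0.75 × 0.6 × 490 × 9.898 × 10⁻³ = 2.183 kN/mm.
L_req = P_u / φr_n = 1730 / 2.183 = 792.7 mm total.
Per side: 792.7 / 2 = 396.3 mm.
Round up → use L = 400 mm on each side.

L = 400 mm on each side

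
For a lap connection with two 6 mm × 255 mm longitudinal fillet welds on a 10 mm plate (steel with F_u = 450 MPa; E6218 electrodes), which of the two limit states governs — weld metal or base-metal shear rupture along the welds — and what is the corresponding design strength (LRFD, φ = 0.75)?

φR_n ≈ 604 kN (weld metal governs)

E62XX → F_EXX = 620 MPa.
t_e = 0.707 × 6 = 4.242 mm; L = 510 mm.
Weld metal: φR_n = 0.75 × 0.6 × 620 × 4.242 × 510 × 10⁻³ = 603.6 kN.
Base metal (shear rupture): φR_n = 0.75 × 0.6 × 450 × 10 × 510 × 10⁻³ = 1033 kN.
Governing: weld metal.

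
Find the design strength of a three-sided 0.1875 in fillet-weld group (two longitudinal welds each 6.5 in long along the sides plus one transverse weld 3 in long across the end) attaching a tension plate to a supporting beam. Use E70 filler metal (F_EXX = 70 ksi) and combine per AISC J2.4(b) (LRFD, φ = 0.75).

φR_n ≈ 66.8 kip

t_e = 0.707 × 0.1875 = 0.1326 in.
R_nwl = 0.6 × 70 × 0.1326 × 13 = 72.38 kip (longitudinal, 2 welds).
R_nwt = 0.6 × 70 × 0.1326 × 3 = 16.7 kip (transverse, base value).
(i) R_nwl + R_nwt = 89.08 kip; (ii) 0.85 R_nwl + 1.5 R_nwt = 86.58 kip.
R_n = max = 89.08 kip [governs: (i)]; φR_n = 66.81 kip.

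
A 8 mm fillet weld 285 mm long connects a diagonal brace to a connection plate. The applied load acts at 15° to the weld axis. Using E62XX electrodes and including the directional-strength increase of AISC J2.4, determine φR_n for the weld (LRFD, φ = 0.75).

φR_n ≈ 479 kN

E62XX → F_EXX = 620 MPa.
t_e = 0.707 × 8 = 5.656 mm; A_we = 5.656 × 285 = 1612 mm².
Directional factor: 1.0 + 0.5 sin^1.5(15°) = 1.066.
F_nw = 0.6 × 620 × 1.066 = 396.5 MPa.
φR_n = 0.75 × 396.5 × 1612 × 10⁻³ = 479.3 kN.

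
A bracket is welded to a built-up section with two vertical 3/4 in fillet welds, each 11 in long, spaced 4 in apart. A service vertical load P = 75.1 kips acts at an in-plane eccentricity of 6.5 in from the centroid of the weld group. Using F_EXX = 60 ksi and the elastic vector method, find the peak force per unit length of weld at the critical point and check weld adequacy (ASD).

f_max ≈ 10.9 kip/in; NOT adequate

Total weld length L_w = 22 in. Treat welds as unit-width lines.
Polar moment about centroid: J = 2[d³/12 + d(b/2)²] = 2[11³/12 + 11×2²] = 309.8 in³.
Direct shear f_v = P/L_w = 75.1 / 22 = 3.414 kip/in (vertical).
Torsion M = P·e = 75.1 × 6.5 = 488.15 kip·in.
Critical point at (x, y) = (2, 5.5) from centroid. f_tx = M·y/J = 8.665 kip/in; f_ty = M·x/J = 3.151 kip/in.
Resultant f_max = √[f_tx² + (f_v + f_ty)²] = √[8.665² + (3.414 + 3.151)²] = 10.87 kip/in.
Capacity per unit length: r_n/Ω = (1/2.0) × 0.6 × 60 × (0.707 × 0.75) = 9.544 kip/in.
10.87 > 9.544 → NOT adequate.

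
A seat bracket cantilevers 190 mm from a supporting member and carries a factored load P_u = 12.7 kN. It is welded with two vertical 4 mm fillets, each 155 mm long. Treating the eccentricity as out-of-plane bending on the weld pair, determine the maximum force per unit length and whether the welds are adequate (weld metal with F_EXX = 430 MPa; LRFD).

f_max ≈ 304 N/mm; adequate

L_w = 2 × 155 = 310 mm; section modulus (unit throat) S = 2 × L²/6 = 8008 mm².
Direct shear f_v = P/L_w = 12.7×10³/310 = 40.97 N/mm.
Moment M = P × e = 12.7×10³ × 190 = 2413000 N·mm; bending f_b = M/S = 301.3 N/mm.
f_max = √(f_v² + f_b²) = √(40.97² + 301.3²) = 304.1 N/mm.
φr_n = 0.75 × 0.6 × 430 × (0.707 × 4) = 547.2 N/mm → adequate.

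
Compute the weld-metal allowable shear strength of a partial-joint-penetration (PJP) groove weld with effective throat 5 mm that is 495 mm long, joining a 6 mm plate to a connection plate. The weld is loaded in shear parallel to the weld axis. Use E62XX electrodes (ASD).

E62XX → F_EXX = 620 MPa.
Effective throat (given) t_e = 5 mm.
A_we = 5 × 495 = 2475 mm².
F_nw = 0.6 F_EXX = 372 MPa.
R_n/Ω = (372 × 2475) / 2.0 × 10⁻³ = 460.4 kN.

R_n/Ω ≈ 460 kN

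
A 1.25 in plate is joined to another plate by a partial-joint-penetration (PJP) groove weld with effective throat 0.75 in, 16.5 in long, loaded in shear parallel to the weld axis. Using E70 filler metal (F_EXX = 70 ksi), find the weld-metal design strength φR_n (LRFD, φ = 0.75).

φR_n ≈ 390 kip

Effective throat (given) t_e = 0.75 in.
A_we = 0.75 × 16.5 = 12.38 in².
F_nw = 0.6 F_EXX = 42 ksi.
φR_n = 0.75 × 42 × 12.38 = 389.8 kip.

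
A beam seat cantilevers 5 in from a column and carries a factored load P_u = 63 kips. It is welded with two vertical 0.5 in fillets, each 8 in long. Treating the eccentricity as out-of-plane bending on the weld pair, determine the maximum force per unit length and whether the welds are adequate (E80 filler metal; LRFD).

E80XX → F_EXX = 80 ksi.
L_w = 2 × 8 = 16 in; section modulus (unit throat) S = 2 × L²/6 = 21.33 in².
Direct shear f_v = P/L_w = 63/16 = 3.938 kip/in.
Moment M = P × e = 63 × 5 = 315 kip·in; bending f_b = M/S = 14.77 kip/in.
f_max = √(f_v² + f_b²) = √(3.938² + 14.77²) = 15.28 kip/in.
φr_n = 0.75 × 0.6 × 80 × (0.707 × 0.5) = 12.73 kip/in → NOT adequate.

f_max ≈ 15.3 kip/in; NOT adequate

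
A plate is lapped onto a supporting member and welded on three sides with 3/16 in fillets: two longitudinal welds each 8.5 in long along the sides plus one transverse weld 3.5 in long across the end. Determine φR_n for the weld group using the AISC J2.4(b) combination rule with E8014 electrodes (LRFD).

E80XX → F_EXX = 80 ksi.
t_e = 0.707 × 0.1875 = 0.1326 in.
R_nwl = 0.6 × 80 × 0.1326 × 17 = 108.2 kips (longitudinal, 2 welds).
R_nwt = 0.6 × 80 × 0.1326 × 3.5 = 22.27 kips (transverse, base value).
(i) R_nwl + R_nwt = 130.4 kips; (ii) 0.85 R_nwl + 1.5 R_nwt = 125.4 kips.
R_n = max = 130.4 kips [governs: (i)]; φR_n = 97.83 kips.

φR_n ≈ 97.8 kips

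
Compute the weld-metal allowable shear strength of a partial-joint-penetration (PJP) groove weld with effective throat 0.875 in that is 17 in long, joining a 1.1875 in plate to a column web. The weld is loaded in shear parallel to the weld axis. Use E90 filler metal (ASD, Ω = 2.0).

E90XX → F_EXX = 90 ksi.
Effective throat (given) t_e = 0.875 in.
A_we = 0.875 × 17 = 14.88 in².
F_nw = 0.6 F_EXX = 54 ksi.
R_n/Ω = (54 × 14.88) / 2.0 = 401.6 kip.

R_n/Ω ≈ 402 kip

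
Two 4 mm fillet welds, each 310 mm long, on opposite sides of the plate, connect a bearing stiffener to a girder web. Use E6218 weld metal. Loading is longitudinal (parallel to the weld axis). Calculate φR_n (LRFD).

E62XX → F_EXX = 620 MPa.
Effective throat t_e = 0.707 × 4 = 2.828 mm.
Total length L = 620 mm; A_we = 2.828 × 620 = 1753 mm².
F_nw = 0.6 F_EXX = 0.6 × 620 = 372 MPa.
φR_n = 0.75 × 372 × 1753 × 10⁻³ = 489.2 kN.

φR_n ≈ 489 kN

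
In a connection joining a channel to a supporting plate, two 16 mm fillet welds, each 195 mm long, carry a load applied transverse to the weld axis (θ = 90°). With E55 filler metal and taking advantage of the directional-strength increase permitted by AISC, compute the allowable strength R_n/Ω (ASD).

R_n/Ω ≈ 1090 kN

E55XX → F_EXX = 550 MPa.
t_e = 0.707 × 16 = 11.31 mm; A_we = 11.31 × 390 = 4412 mm².
Directional factor: 1.0 + 0.5 sin^1.5(90°) = 1.5.
F_nw = 0.6 × 550 × 1.5 = 495 MPa.
R_n/Ω = (495 × 4412) / 2.0 × 10⁻³ = 1092 kN.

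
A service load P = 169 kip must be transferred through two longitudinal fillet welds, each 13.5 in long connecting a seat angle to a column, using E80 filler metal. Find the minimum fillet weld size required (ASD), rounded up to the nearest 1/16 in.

E80XX → F_EXX = 80 ksi.
Total weld length L = 27 in.
Required throat t_e = P × Ω / (0.6 F_EXX × L) = 169 × 2.0 / (0.6 × 80 × 27) = 0.2608 in.
Required leg w = t_e / 0.707 = 0.3689 in → use 3/8 in.

w = 3/8 in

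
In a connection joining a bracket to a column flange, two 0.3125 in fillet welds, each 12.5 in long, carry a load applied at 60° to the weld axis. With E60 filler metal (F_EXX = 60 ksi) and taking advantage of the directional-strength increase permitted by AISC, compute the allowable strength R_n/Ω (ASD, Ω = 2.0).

R_n/Ω ≈ 139 kips

t_e = 0.707 × 0.3125 = 0.2209 in; A_we = 0.2209 × 25 = 5.523 in².
Directional factor: 1.0 + 0.5 sin^1.5(60°) = 1.403.
F_nw = 0.6 × 60 × 1.403 = 50.51 ksi.
R_n/Ω = (50.51 × 5.523) / 2.0 = 139.5 kips.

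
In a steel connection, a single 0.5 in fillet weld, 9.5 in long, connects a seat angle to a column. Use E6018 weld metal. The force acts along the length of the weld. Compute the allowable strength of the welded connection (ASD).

E60XX → F_EXX = 60 ksi.
Effective throat t_e = 0.707 × 0.5 = 0.3535 in.
Total length L = 9.5 in; A_we = 0.3535 × 9.5 = 3.358 in².
F_nw = 0.6 F_EXX = 0.6 × 60 = 36 ksi.
R_n = 36 × 3.358 = 120.9 kip; R_n/Ω = 120.9/2.0 = 60.45 kip.

R_n/Ω ≈ 60.4 kip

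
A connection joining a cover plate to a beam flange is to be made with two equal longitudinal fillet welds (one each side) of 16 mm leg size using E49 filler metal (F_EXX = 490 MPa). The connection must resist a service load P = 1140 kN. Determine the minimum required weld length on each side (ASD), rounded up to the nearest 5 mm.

L = 345 mm on each side

Throat t_e = 0.707 × 16 = 11.31 mm.
r_n/Ω = (0.6 × 490 × 11.31) / 2.0 = 1663 N/mm = 1.663 kN/mm.
L_req = P / (r_n/Ω) = 1140 / 1.663 = 685.6 mm total.
Per side: 685.6 / 2 = 342.8 mm.
Round up → use L = 345 mm on each side.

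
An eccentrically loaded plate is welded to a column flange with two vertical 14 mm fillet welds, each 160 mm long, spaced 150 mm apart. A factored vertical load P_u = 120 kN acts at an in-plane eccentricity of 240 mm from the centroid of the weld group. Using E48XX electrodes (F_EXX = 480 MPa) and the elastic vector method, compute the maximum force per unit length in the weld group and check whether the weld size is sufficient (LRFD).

f_max ≈ 1550 N/mm; adequate

Total weld length L_w = 320 mm. Treat welds as unit-width lines.
Polar moment about centroid: J = 2[d³/12 + d(b/2)²] = 2[160³/12 + 160×75²] = 2483000 mm³.
Direct shear f_v = P/L_w = 120×10³ / 320 = 375 N/mm (vertical).
Torsion M = P·e = 120×10³ × 240 = 28800000 N·mm.
Critical point at (x, y) = (75, 80) from centroid. f_tx = M·y/J = 928 N/mm; f_ty = M·x/J = 870 N/mm.
Resultant f_max = √[f_tx² + (f_v + f_ty)²] = √[928² + (375 + 870)²] = 1553 N/mm.
Capacity per unit length: φr_n = 0.75 × 0.6 × 480 × (0.707 × 14) = 2138 N/mm.
1553 ≤ 2138 → adequate.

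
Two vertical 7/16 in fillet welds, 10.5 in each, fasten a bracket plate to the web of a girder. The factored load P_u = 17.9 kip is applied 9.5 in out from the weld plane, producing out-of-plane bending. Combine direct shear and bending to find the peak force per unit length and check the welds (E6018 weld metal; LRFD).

E60XX → F_EXX = 60 ksi.
L_w = 2 × 10.5 = 21 in; section modulus (unit throat) S = 2 × L²/6 = 36.75 in².
Direct shear f_v = P/L_w = 17.9/21 = 0.8524 kip/in.
Moment M = P × e = 17.9 × 9.5 = 170.05 kip·in; bending f_b = M/S = 4.627 kip/in.
f_max = √(f_v² + f_b²) = √(0.8524² + 4.627²) = 4.705 kip/in.
φr_n = 0.75 × 0.6 × 60 × (0.707 × 0.4375) = 8.351 kip/in → adequate.

f_max ≈ 4.71 kip/in; adequate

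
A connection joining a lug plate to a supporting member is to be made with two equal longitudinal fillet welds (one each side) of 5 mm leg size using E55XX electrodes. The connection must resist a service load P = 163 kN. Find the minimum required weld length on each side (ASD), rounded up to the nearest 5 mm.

E55XX → F_EXX = 550 MPa.
Throat t_e = 0.707 × 5 = 3.535 mm.
r_n/Ω = (0.6 × 550 × 3.535) / 2.0 = 583.3 N/mm = 0.5833 kN/mm.
L_req = P / (r_n/Ω) = 163 / 0.5833 = 279.5 mm total.
Per side: 279.5 / 2 = 139.7 mm.
Round up → use L = 140 mm on each side.

L = 140 mm on each side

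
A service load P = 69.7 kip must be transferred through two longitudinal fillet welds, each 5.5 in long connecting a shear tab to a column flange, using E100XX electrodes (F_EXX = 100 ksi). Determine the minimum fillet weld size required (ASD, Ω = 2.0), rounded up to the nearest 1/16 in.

Total weld length L = 11 in.
Required throat t_e = P × Ω / (0.6 F_EXX × L) = 69.7 × 2.0 / (0.6 × 100 × 11) = 0.2112 in.
Required leg w = t_e / 0.707 = 0.2987 in → use 5/16 in.

w = 5/16 in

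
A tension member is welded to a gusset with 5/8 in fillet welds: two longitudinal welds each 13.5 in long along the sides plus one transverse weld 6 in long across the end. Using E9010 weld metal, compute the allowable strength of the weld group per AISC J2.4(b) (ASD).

R_n/Ω ≈ 394 kips

E90XX → F_EXX = 90 ksi.
t_e = 0.707 × 0.625 = 0.4419 in.
R_nwl = 0.6 × 90 × 0.4419 × 27 = 644.3 kips (longitudinal, 2 welds).
R_nwt = 0.6 × 90 × 0.4419 × 6 = 143.2 kips (transverse, base value).
(i) R_nwl + R_nwt = 787.4 kips; (ii) 0.85 R_nwl + 1.5 R_nwt = 762.4 kips.
R_n = max = 787.4 kips [governs: (i)]; R_n/Ω = 393.7 kips.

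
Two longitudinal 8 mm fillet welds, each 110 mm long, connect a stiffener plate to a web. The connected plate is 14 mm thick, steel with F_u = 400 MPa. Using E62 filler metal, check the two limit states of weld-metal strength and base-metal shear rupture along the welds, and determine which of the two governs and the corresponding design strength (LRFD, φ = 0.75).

φR_n ≈ 347 kN (weld metal governs)

E62XX → F_EXX = 620 MPa.
t_e = 0.707 × 8 = 5.656 mm; L = 220 mm.
Weld metal: φR_n = 0.75 × 0.6 × 620 × 5.656 × 220 × 10⁻³ = 347.2 kN.
Base metal (shear rupture): φR_n = 0.75 × 0.6 × 400 × 14 × 220 × 10⁻³ = 554.4 kN.
Governing: weld metal.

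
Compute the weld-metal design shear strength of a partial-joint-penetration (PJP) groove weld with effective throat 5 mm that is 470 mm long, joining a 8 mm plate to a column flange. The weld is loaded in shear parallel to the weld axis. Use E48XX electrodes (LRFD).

E48XX → F_EXX = 480 MPa.
Effective throat (given) t_e = 5 mm.
A_we = 5 × 470 = 2350 mm².
F_nw = 0.6 F_EXX = 288 MPa.
φR_n = 0.75 × 288 × 2350 × 10⁻³ = 507.6 kN.

φR_n ≈ 508 kN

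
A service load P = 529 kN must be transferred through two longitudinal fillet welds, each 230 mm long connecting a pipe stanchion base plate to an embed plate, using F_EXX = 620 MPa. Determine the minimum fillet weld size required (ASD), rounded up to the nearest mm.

Total weld length L = 460 mm.
Required throat t_e = P × Ω / (0.6 F_EXX × L) = 529 × 2.0 / (0.6 × 620 × 460 × 10⁻³) = 6.183 mm.
Required leg w = t_e / 0.707 = 8.745 mm → use 9 mm.

w = 9 mm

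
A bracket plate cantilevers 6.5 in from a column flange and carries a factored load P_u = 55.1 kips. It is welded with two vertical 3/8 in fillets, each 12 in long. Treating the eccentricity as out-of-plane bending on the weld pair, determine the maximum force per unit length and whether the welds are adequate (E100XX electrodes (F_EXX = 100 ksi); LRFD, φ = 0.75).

L_w = 2 × 12 = 24 in; section modulus (unit throat) S = 2 × L²/6 = 48 in².
Direct shear f_v = P/L_w = 55.1/24 = 2.296 kip/in.
Moment M = P × e = 55.1 × 6.5 = 358.15 kip·in; bending f_b = M/S = 7.461 kip/in.
f_max = √(f_v² + f_b²) = √(2.296² + 7.461²) = 7.807 kip/in.
φr_n = 0.75 × 0.6 × 100 × (0.707 × 0.375) = 11.93 kip/in → adequate.

f_max ≈ 7.81 kip/in; adequate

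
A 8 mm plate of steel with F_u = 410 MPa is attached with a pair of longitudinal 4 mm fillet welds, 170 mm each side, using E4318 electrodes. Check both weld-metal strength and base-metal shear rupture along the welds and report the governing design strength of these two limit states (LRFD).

φR_n ≈ 186 kN (weld metal governs)

E43XX → F_EXX = 430 MPa.
t_e = 0.707 × 4 = 2.828 mm; L = 340 mm.
Weld metal: φR_n = 0.75 × 0.6 × 430 × 2.828 × 340 × 10⁻³ = 186.1 kN.
Base metal (shear rupture): φR_n = 0.75 × 0.6 × 410 × 8 × 340 × 10⁻³ = 501.8 kN.
Governing: weld metal.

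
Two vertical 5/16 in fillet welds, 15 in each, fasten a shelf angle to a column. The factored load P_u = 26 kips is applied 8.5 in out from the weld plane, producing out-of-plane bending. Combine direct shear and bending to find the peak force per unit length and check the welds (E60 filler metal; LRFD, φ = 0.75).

E60XX → F_EXX = 60 ksi.
L_w = 2 × 15 = 30 in; section modulus (unit throat) S = 2 × L²/6 = 75 in².
Direct shear f_v = P/L_w = 26/30 = 0.8667 kip/in.
Moment M = P × e = 26 × 8.5 = 221 kip·in; bending f_b = M/S = 2.947 kip/in.
f_max = √(f_v² + f_b²) = √(0.8667² + 2.947²) = 3.071 kip/in.
φr_n = 0.75 × 0.6 × 60 × (0.707 × 0.3125) = 5.965 kip/in → adequate.

f_max ≈ 3.07 kip/in; adequate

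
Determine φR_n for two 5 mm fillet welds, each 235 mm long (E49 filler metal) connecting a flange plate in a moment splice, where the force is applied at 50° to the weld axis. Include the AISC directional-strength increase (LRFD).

E49XX → F_EXX = 490 MPa.
t_e = 0.707 × 5 = 3.535 mm; A_we = 3.535 × 470 = 1661 mm².
Directional factor: 1.0 + 0.5 sin^1.5(50°) = 1.335.
F_nw = 0.6 × 490 × 1.335 = 392.6 MPa.
φR_n = 0.75 × 392.6 × 1661 × 10⁻³ = 489.2 kN.

φR_n ≈ 489 kN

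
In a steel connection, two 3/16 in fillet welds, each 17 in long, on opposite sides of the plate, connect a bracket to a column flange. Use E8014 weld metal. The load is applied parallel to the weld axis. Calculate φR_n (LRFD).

E80XX → F_EXX = 80 ksi.
Effective throat t_e = 0.707 × 0.1875 = 0.1326 in.
Total length L = 34 in; A_we = 0.1326 × 34 = 4.507 in².
F_nw = 0.6 F_EXX = 0.6 × 80 = 48 ksi.
φR_n = 0.75 × 48 × 4.507 = 162.3 kip.

φR_n ≈ 162 kip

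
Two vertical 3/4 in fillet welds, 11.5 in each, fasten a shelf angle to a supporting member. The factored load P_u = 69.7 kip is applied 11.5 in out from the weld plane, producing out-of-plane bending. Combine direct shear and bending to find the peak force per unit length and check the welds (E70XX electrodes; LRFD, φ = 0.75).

f_max ≈ 18.4 kip/in; NOT adequate

E70XX → F_EXX = 70 ksi.
L_w = 2 × 11.5 = 23 in; section modulus (unit throat) S = 2 × L²/6 = 44.08 in².
Direct shear f_v = P/L_w = 69.7/23 = 3.03 kip/in.
Moment M = P × e = 69.7 × 11.5 = 801.55 kip·in; bending f_b = M/S = 18.18 kip/in.
f_max = √(f_v² + f_b²) = √(3.03² + 18.18²) = 18.43 kip/in.
φr_n = 0.75 × 0.6 × 70 × (0.707 × 0.75) = 16.7 kip/in → NOT adequate.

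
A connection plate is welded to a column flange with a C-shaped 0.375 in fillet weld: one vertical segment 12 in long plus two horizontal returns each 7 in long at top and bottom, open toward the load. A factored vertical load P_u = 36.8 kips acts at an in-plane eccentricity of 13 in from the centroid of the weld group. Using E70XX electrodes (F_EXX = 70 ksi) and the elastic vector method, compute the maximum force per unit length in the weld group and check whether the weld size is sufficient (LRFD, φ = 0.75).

f_max ≈ 5.83 kip/in; adequate

Total weld length L_w = 26 in. Treat welds as unit-width lines.
Centroid: x̄ = 2×7×3.5 / 26 = 1.885 in from the vertical weld.
Polar moment about centroid: J = I_x + I_y = [12³/12 + 2×7×6²] + [12×1.885² + 2(7³/12 + 7×1.615²)] = 784.3 in³.
Direct shear f_v = P/L_w = 36.8 / 26 = 1.415 kip/in (vertical).
Torsion M = P·e = 36.8 × 13 = 478.4 kip·in.
Critical point at (x, y) = (5.115, 6) from centroid. f_tx = M·y/J = 3.66 kip/in; f_ty = M·x/J = 3.12 kip/in.
Resultant f_max = √[f_tx² + (f_v + f_ty)²] = √[3.66² + (1.415 + 3.12)²] = 5.828 kip/in.
Capacity per unit length: φr_n = 0.75 × 0.6 × 70 × (0.707 × 0.375) = 8.351 kip/in.
5.828 ≤ 8.351 → adequate.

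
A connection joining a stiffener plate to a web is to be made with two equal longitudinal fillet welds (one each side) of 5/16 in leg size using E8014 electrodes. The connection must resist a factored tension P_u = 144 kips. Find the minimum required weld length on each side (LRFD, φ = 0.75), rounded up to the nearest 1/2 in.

L = 9.5 in on each side

E80XX → F_EXX = 80 ksi.
Throat t_e = 0.707 × 0.3125 = 0.2209 in.
φr_n = 0.75 × 0.6 × 80 × 0.2209 = 7.954 kips/in.
L_req = P_u / φr_n = 144 / 7.954 = 18.1 in total.
Per side: 18.1 / 2 = 9.052 in.
Round up → use L = 9.5 in on each side.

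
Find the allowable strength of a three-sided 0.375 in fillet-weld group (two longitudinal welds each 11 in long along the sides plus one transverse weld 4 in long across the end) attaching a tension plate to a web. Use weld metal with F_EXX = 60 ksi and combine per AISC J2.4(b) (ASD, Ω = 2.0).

R_n/Ω ≈ 124 kips

t_e = 0.707 × 0.375 = 0.2651 in.
R_nwl = 0.6 × 60 × 0.2651 × 22 = 210 kips (longitudinal, 2 welds).
R_nwt = 0.6 × 60 × 0.2651 × 4 = 38.18 kips (transverse, base value).
(i) R_nwl + R_nwt = 248.2 kips; (ii) 0.85 R_nwl + 1.5 R_nwt = 235.7 kips.
R_n = max = 248.2 kips [governs: (i)]; R_n/Ω = 124.1 kips.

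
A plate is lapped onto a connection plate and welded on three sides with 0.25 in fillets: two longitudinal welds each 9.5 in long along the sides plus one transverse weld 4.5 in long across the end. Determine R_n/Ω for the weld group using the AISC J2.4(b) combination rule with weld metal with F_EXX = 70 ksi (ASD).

t_e = 0.707 × 0.25 = 0.1767 in.
R_nwl = 0.6 × 70 × 0.1767 × 19 = 141 kips (longitudinal, 2 welds).
R_nwt = 0.6 × 70 × 0.1767 × 4.5 = 33.41 kips (transverse, base value).
(i) R_nwl + R_nwt = 174.5 kips; (ii) 0.85 R_nwl + 1.5 R_nwt = 170 kips.
R_n = max = 174.5 kips [governs: (i)]; R_n/Ω = 87.23 kips.

R_n/Ω ≈ 87.2 kips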